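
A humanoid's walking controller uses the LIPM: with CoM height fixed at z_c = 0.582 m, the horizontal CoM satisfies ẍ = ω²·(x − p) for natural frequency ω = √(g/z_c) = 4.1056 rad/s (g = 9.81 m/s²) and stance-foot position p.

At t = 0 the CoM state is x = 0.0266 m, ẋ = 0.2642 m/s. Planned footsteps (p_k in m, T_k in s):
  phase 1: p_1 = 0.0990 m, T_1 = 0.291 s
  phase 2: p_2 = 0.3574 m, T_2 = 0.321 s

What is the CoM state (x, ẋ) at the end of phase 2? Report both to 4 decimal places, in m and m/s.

x = -0.2150, ẋ = -2.0206

phase 1: p=0.0990, T=0.291, ωT=1.194730, cosh=1.802725, sinh=1.499939; start (x,ẋ)=(0.026600, 0.264200) → end (x,ẋ)=(0.065005, 0.030430)
phase 2: p=0.3574, T=0.321, ωT=1.317898, cosh=2.001628, sinh=1.733931; start (x,ẋ)=(0.065005, 0.030430) → end (x,ẋ)=(-0.215014, -2.020597)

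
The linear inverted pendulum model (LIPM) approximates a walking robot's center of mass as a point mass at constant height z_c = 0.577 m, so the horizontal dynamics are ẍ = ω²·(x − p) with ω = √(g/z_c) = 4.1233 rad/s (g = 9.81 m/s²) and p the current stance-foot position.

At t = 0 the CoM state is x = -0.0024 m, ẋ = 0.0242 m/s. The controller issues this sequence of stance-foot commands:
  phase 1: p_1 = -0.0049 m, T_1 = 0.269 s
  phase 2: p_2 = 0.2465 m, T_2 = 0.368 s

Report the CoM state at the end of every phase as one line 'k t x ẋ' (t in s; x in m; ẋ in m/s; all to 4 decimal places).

1 0.2690 0.0072 0.0546
2 0.6370 -0.2966 -2.0109

phase 1: p=-0.0049, T=0.269, ωT=1.109168, cosh=1.680834, sinh=1.351000; start (x,ẋ)=(-0.002400, 0.024200) → end (x,ẋ)=(0.007231, 0.054603)
phase 2: p=0.2465, T=0.368, ωT=1.517374, cosh=2.389761, sinh=2.170475; start (x,ẋ)=(0.007231, 0.054603) → end (x,ẋ)=(-0.296553, -2.010853)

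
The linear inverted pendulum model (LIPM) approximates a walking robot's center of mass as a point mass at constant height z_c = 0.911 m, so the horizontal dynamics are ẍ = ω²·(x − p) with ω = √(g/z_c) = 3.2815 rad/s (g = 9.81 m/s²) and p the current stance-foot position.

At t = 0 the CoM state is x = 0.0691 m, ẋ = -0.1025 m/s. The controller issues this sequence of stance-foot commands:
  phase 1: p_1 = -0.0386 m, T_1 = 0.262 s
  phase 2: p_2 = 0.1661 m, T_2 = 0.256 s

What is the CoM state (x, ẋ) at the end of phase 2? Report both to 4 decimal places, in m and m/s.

phase 1: p=-0.0386, T=0.262, ωT=0.859753, cosh=1.392922, sinh=0.969655; start (x,ẋ)=(0.069100, -0.102500) → end (x,ẋ)=(0.081130, 0.199919)
phase 2: p=0.1661, T=0.256, ωT=0.840064, cosh=1.374099, sinh=0.942416; start (x,ẋ)=(0.081130, 0.199919) → end (x,ẋ)=(0.106757, 0.011934)

x = 0.1068, ẋ = 0.0119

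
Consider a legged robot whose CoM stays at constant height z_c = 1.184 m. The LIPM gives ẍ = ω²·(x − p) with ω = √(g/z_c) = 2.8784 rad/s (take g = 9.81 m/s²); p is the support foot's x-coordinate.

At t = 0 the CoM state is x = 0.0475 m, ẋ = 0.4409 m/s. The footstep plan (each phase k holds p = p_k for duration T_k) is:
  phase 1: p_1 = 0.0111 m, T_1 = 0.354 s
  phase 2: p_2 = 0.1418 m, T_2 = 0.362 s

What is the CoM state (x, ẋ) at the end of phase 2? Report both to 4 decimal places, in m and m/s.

phase 1: p=0.0111, T=0.354, ωT=1.018954, cosh=1.565633, sinh=1.204661; start (x,ẋ)=(0.047500, 0.440900) → end (x,ẋ)=(0.252613, 0.816505)
phase 2: p=0.1418, T=0.362, ωT=1.041981, cosh=1.593791, sinh=1.241036; start (x,ẋ)=(0.252613, 0.816505) → end (x,ẋ)=(0.670453, 1.697185)

x = 0.6705, ẋ = 1.6972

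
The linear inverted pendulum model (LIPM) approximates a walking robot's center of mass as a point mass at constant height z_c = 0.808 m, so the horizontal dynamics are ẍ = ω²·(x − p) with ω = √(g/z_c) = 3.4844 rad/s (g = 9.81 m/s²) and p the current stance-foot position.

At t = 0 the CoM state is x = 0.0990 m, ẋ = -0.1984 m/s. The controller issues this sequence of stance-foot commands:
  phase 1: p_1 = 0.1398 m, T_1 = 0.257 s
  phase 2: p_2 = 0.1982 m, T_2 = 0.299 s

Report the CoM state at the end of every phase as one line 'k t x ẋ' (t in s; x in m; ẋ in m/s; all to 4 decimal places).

phase 1: p=0.1398, T=0.257, ωT=0.895491, cosh=1.428472, sinh=1.020065; start (x,ẋ)=(0.099000, -0.198400) → end (x,ẋ)=(0.023436, -0.428425)
phase 2: p=0.1982, T=0.299, ωT=1.041836, cosh=1.593611, sinh=1.240804; start (x,ẋ)=(0.023436, -0.428425) → end (x,ẋ)=(-0.232869, -1.438326)

1 0.2570 0.0234 -0.4284
2 0.5560 -0.2329 -1.4383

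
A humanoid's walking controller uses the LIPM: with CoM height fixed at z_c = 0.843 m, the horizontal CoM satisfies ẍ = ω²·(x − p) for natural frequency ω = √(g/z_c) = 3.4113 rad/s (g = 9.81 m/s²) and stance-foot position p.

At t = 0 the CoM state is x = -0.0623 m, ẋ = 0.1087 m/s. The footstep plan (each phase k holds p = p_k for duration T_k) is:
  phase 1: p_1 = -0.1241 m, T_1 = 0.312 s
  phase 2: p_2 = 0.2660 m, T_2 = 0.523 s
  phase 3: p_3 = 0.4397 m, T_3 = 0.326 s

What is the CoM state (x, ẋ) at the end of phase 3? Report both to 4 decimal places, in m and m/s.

phase 1: p=-0.1241, T=0.312, ωT=1.064326, cosh=1.621922, sinh=1.276961; start (x,ẋ)=(-0.062300, 0.108700) → end (x,ẋ)=(0.016825, 0.445510)
phase 2: p=0.2660, T=0.523, ωT=1.784110, cosh=3.061112, sinh=2.893166; start (x,ẋ)=(0.016825, 0.445510) → end (x,ẋ)=(-0.118911, -1.095469)
phase 3: p=0.4397, T=0.326, ωT=1.112084, cosh=1.684780, sinh=1.355908; start (x,ẋ)=(-0.118911, -1.095469) → end (x,ẋ)=(-0.936859, -4.429428)

x = -0.9369, ẋ = -4.4294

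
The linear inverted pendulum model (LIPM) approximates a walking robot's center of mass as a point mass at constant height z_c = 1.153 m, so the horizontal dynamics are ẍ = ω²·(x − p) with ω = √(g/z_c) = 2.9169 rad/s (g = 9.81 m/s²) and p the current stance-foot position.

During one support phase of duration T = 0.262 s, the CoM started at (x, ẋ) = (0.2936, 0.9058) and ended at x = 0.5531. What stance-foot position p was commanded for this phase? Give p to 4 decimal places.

ωT = 2.9169·0.262 = 0.764228; cosh(ωT) = 1.306514, sinh(ωT) = 0.840821
x(T) = p + (x₀−p)·cosh(ωT) + (ẋ₀/ω)·sinh(ωT) ⇒ p·(1 − cosh) = x(T) − x₀·cosh − (ẋ₀/ω)·sinh
numerator   = 0.5531 − (0.2936)·1.306514 − (0.9058/2.9169)·0.840821 = -0.091597
denominator = 1 − 1.306514 = -0.306514
p = -0.091597 / -0.306514 = 0.2988

p = 0.2988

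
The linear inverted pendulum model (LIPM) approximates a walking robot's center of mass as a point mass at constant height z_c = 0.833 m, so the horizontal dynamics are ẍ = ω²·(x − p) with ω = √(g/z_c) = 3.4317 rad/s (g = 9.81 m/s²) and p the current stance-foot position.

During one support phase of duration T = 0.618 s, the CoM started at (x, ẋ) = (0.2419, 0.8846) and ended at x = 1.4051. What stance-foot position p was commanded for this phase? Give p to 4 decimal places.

ωT = 3.4317·0.618 = 2.120791; cosh(ωT) = 4.228832, sinh(ωT) = 4.108895
x(T) = p + (x₀−p)·cosh(ωT) + (ẋ₀/ω)·sinh(ωT) ⇒ p·(1 − cosh) = x(T) − x₀·cosh − (ẋ₀/ω)·sinh
numerator   = 1.4051 − (0.2419)·4.228832 − (0.8846/3.4317)·4.108895 = -0.677017
denominator = 1 − 4.228832 = -3.228832
p = -0.677017 / -3.228832 = 0.2097

p = 0.2097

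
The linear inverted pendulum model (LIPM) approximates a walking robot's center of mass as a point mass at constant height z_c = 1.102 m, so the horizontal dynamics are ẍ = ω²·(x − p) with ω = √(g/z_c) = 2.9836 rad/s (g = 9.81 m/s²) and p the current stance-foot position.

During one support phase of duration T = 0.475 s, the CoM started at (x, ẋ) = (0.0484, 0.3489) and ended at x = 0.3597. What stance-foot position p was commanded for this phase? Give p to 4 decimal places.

p = -0.0228

ωT = 2.9836·0.475 = 1.417210; cosh(ωT) = 2.183992, sinh(ωT) = 1.941602
x(T) = p + (x₀−p)·cosh(ωT) + (ẋ₀/ω)·sinh(ωT) ⇒ p·(1 − cosh) = x(T) − x₀·cosh − (ẋ₀/ω)·sinh
numerator   = 0.3597 − (0.0484)·2.183992 − (0.3489/2.9836)·1.941602 = 0.026945
denominator = 1 − 2.183992 = -1.183992
p = 0.026945 / -1.183992 = -0.0228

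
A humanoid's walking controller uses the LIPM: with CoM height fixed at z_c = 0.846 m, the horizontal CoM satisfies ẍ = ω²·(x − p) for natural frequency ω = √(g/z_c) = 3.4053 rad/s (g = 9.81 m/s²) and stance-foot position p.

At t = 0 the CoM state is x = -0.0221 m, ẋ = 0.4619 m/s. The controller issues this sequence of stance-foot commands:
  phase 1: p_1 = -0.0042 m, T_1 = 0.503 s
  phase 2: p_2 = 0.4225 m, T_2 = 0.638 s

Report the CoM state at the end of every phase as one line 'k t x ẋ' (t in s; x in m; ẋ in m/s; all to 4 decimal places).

1 0.5030 0.3084 1.1587
2 1.1410 1.3896 3.4693

phase 1: p=-0.0042, T=0.503, ωT=1.712866, cosh=2.862589, sinh=2.682241; start (x,ẋ)=(-0.022100, 0.461900) → end (x,ẋ)=(0.308383, 1.158734)
phase 2: p=0.4225, T=0.638, ωT=2.172581, cosh=4.447403, sinh=4.333519; start (x,ẋ)=(0.308383, 1.158734) → end (x,ẋ)=(1.389558, 3.469338)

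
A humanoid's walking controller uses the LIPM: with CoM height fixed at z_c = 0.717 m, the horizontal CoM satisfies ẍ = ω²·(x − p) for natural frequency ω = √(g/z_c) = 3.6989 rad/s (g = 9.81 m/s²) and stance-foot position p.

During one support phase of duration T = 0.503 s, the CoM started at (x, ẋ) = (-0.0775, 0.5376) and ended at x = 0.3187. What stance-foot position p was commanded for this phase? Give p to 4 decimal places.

p = -0.0515

ωT = 3.6989·0.503 = 1.860547; cosh(ωT) = 3.291419, sinh(ωT) = 3.135831
x(T) = p + (x₀−p)·cosh(ωT) + (ẋ₀/ω)·sinh(ωT) ⇒ p·(1 − cosh) = x(T) − x₀·cosh − (ẋ₀/ω)·sinh
numerator   = 0.3187 − (-0.0775)·3.291419 − (0.5376/3.6989)·3.135831 = 0.118022
denominator = 1 − 3.291419 = -2.291419
p = 0.118022 / -2.291419 = -0.0515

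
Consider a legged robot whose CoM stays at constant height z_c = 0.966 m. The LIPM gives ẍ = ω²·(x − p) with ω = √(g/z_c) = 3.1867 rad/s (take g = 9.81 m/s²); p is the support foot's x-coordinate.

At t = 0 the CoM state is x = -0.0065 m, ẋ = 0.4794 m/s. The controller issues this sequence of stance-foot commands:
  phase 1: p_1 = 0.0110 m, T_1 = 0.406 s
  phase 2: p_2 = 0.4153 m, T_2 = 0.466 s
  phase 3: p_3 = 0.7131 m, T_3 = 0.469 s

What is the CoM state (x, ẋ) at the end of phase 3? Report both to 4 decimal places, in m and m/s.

x = 0.7964, ẋ = 0.5512

phase 1: p=0.0110, T=0.406, ωT=1.293800, cosh=1.960422, sinh=1.686196; start (x,ẋ)=(-0.006500, 0.479400) → end (x,ẋ)=(0.230360, 0.845792)
phase 2: p=0.4153, T=0.466, ωT=1.485002, cosh=2.320738, sinh=2.094237; start (x,ẋ)=(0.230360, 0.845792) → end (x,ẋ)=(0.541941, 0.728628)
phase 3: p=0.7131, T=0.469, ωT=1.494562, cosh=2.340866, sinh=2.116519; start (x,ẋ)=(0.541941, 0.728628) → end (x,ẋ)=(0.796374, 0.551201)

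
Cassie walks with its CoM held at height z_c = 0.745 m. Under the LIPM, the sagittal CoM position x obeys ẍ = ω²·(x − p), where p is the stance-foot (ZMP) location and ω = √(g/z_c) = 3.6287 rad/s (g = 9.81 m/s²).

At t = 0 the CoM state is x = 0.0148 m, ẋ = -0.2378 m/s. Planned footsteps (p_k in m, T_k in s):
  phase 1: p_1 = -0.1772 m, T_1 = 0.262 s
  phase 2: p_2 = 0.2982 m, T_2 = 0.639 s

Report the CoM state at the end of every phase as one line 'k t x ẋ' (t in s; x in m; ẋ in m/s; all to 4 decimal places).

phase 1: p=-0.1772, T=0.262, ωT=0.950719, cosh=1.487017, sinh=1.100554; start (x,ẋ)=(0.014800, -0.237800) → end (x,ẋ)=(0.036184, 0.413155)
phase 2: p=0.2982, T=0.639, ωT=2.318739, cosh=5.130626, sinh=5.032228; start (x,ẋ)=(0.036184, 0.413155) → end (x,ẋ)=(-0.473147, -2.664778)

1 0.2620 0.0362 0.4132
2 0.9010 -0.4731 -2.6648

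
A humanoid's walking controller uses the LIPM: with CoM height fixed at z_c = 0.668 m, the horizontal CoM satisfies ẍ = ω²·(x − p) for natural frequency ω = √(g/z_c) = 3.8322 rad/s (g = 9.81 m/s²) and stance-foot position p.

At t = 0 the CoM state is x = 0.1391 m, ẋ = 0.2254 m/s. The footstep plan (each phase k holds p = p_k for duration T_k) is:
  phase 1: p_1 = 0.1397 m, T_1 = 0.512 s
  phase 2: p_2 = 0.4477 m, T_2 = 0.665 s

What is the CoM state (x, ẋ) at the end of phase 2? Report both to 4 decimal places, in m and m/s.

x = 1.1141, ẋ = 2.6486

phase 1: p=0.1397, T=0.512, ωT=1.962086, cosh=3.627360, sinh=3.486795; start (x,ẋ)=(0.139100, 0.225400) → end (x,ẋ)=(0.342608, 0.809590)
phase 2: p=0.4477, T=0.665, ωT=2.548413, cosh=6.432500, sinh=6.354295; start (x,ẋ)=(0.342608, 0.809590) → end (x,ẋ)=(1.114101, 2.648592)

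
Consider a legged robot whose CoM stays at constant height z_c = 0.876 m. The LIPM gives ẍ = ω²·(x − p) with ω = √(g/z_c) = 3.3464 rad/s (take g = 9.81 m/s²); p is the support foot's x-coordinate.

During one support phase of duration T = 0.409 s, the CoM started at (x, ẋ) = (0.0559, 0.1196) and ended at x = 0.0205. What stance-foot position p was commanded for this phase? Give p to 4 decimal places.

p = 0.1484

ωT = 3.3464·0.409 = 1.368678; cosh(ωT) = 2.092297, sinh(ωT) = 1.837853
x(T) = p + (x₀−p)·cosh(ωT) + (ẋ₀/ω)·sinh(ωT) ⇒ p·(1 − cosh) = x(T) − x₀·cosh − (ẋ₀/ω)·sinh
numerator   = 0.0205 − (0.0559)·2.092297 − (0.1196/3.3464)·1.837853 = -0.162144
denominator = 1 − 2.092297 = -1.092297
p = -0.162144 / -1.092297 = 0.1484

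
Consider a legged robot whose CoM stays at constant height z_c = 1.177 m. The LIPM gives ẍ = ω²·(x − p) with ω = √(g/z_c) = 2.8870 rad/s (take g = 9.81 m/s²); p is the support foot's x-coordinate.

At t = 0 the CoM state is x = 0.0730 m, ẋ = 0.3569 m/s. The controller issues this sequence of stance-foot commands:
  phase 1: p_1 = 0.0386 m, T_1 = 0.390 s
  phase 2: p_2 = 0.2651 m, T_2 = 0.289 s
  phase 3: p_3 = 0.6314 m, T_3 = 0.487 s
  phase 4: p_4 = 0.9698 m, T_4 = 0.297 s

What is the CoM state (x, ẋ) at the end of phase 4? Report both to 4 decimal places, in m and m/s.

x = 1.6002, ẋ = 2.3778

phase 1: p=0.0386, T=0.390, ωT=1.125930, cosh=1.703717, sinh=1.379366; start (x,ẋ)=(0.073000, 0.356900) → end (x,ẋ)=(0.267729, 0.745045)
phase 2: p=0.2651, T=0.289, ωT=0.834343, cosh=1.368730, sinh=0.934570; start (x,ẋ)=(0.267729, 0.745045) → end (x,ẋ)=(0.509883, 1.026860)
phase 3: p=0.6314, T=0.487, ωT=1.405969, cosh=2.162304, sinh=1.917174; start (x,ẋ)=(0.509883, 1.026860) → end (x,ẋ)=(1.050551, 1.547799)
phase 4: p=0.9698, T=0.297, ωT=0.857439, cosh=1.390682, sinh=0.966435; start (x,ẋ)=(1.050551, 1.547799) → end (x,ẋ)=(1.600231, 2.377799)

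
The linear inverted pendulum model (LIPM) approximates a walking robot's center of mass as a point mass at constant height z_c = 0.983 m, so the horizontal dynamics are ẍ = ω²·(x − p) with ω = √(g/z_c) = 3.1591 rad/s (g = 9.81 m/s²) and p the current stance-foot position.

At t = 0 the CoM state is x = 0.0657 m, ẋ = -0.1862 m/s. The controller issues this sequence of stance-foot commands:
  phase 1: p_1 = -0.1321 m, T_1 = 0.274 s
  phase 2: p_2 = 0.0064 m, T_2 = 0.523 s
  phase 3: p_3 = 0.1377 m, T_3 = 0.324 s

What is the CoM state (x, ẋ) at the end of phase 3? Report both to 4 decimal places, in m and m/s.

phase 1: p=-0.1321, T=0.274, ωT=0.865593, cosh=1.398609, sinh=0.977807; start (x,ẋ)=(0.065700, -0.186200) → end (x,ẋ)=(0.086912, 0.350581)
phase 2: p=0.0064, T=0.523, ωT=1.652209, cosh=2.705061, sinh=2.513435; start (x,ẋ)=(0.086912, 0.350581) → end (x,ẋ)=(0.503119, 1.587625)
phase 3: p=0.1377, T=0.324, ωT=1.023548, cosh=1.571185, sinh=1.211867; start (x,ẋ)=(0.503119, 1.587625) → end (x,ẋ)=(1.320872, 3.893426)

x = 1.3209, ẋ = 3.8934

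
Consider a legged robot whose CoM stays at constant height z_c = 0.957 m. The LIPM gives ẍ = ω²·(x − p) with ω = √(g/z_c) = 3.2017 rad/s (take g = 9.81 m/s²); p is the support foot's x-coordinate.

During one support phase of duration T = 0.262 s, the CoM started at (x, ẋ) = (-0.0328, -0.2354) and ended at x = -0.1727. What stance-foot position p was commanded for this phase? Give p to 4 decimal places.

ωT = 3.2017·0.262 = 0.838845; cosh(ωT) = 1.372952, sinh(ωT) = 0.940742
x(T) = p + (x₀−p)·cosh(ωT) + (ẋ₀/ω)·sinh(ωT) ⇒ p·(1 − cosh) = x(T) − x₀·cosh − (ẋ₀/ω)·sinh
numerator   = -0.1727 − (-0.0328)·1.372952 − (-0.2354/3.2017)·0.940742 = -0.058501
denominator = 1 − 1.372952 = -0.372952
p = -0.058501 / -0.372952 = 0.1569

p = 0.1569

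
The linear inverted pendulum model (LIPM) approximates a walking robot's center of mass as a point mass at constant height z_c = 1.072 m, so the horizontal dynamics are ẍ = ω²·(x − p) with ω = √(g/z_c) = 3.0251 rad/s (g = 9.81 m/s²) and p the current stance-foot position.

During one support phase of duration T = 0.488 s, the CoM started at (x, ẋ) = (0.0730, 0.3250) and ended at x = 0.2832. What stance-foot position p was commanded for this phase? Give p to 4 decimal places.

ωT = 3.0251·0.488 = 1.476249; cosh(ωT) = 2.302495, sinh(ωT) = 2.074002
x(T) = p + (x₀−p)·cosh(ωT) + (ẋ₀/ω)·sinh(ωT) ⇒ p·(1 − cosh) = x(T) − x₀·cosh − (ẋ₀/ω)·sinh
numerator   = 0.2832 − (0.0730)·2.302495 − (0.3250/3.0251)·2.074002 = -0.107701
denominator = 1 − 2.302495 = -1.302495
p = -0.107701 / -1.302495 = 0.0827

p = 0.0827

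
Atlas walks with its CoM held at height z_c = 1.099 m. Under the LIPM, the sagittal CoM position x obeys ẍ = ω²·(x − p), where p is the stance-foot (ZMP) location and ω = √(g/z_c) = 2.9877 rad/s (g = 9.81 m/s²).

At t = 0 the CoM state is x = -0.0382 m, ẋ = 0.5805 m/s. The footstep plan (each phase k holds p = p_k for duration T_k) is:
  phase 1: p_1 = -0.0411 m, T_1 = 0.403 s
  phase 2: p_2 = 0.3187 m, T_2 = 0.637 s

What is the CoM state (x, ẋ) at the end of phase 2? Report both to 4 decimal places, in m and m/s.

x = 1.2855, ẋ = 3.0744

phase 1: p=-0.0411, T=0.403, ωT=1.204043, cosh=1.816773, sinh=1.516794; start (x,ẋ)=(-0.038200, 0.580500) → end (x,ẋ)=(0.258877, 1.067779)
phase 2: p=0.3187, T=0.637, ωT=1.903165, cosh=3.428092, sinh=3.278996; start (x,ẋ)=(0.258877, 1.067779) → end (x,ẋ)=(1.285506, 3.074376)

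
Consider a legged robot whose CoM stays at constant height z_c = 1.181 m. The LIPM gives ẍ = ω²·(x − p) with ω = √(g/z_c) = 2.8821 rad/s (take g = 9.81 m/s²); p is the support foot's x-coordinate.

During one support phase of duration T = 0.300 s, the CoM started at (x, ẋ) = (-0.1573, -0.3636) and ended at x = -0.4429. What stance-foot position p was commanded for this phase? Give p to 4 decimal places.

p = 0.2511

ωT = 2.8821·0.300 = 0.864630; cosh(ωT) = 1.397667, sinh(ωT) = 0.976460
x(T) = p + (x₀−p)·cosh(ωT) + (ẋ₀/ω)·sinh(ωT) ⇒ p·(1 − cosh) = x(T) − x₀·cosh − (ẋ₀/ω)·sinh
numerator   = -0.4429 − (-0.1573)·1.397667 − (-0.3636/2.8821)·0.976460 = -0.099859
denominator = 1 − 1.397667 = -0.397667
p = -0.099859 / -0.397667 = 0.2511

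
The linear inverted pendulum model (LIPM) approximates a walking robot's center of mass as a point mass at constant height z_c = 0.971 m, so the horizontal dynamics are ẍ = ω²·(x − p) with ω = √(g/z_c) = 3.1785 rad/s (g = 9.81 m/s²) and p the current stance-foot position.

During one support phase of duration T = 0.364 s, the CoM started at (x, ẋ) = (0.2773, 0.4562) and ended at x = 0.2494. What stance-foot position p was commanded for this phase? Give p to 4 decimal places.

ωT = 3.1785·0.364 = 1.156974; cosh(ωT) = 1.747366, sinh(ωT) = 1.432929
x(T) = p + (x₀−p)·cosh(ωT) + (ẋ₀/ω)·sinh(ωT) ⇒ p·(1 − cosh) = x(T) − x₀·cosh − (ẋ₀/ω)·sinh
numerator   = 0.2494 − (0.2773)·1.747366 − (0.4562/3.1785)·1.432929 = -0.440808
denominator = 1 − 1.747366 = -0.747366
p = -0.440808 / -0.747366 = 0.5898

p = 0.5898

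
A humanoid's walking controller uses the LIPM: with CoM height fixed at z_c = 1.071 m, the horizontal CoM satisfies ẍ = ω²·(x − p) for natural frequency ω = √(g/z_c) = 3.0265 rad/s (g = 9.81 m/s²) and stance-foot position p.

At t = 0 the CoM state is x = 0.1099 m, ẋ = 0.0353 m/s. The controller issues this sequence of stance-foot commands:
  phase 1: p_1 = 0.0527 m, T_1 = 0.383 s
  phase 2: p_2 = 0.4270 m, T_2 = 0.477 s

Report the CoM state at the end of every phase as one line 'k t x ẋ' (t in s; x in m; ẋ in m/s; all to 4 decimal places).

1 0.3830 0.1696 0.3105
2 0.8600 0.0566 -0.8638

phase 1: p=0.0527, T=0.383, ωT=1.159150, cosh=1.750487, sinh=1.436734; start (x,ẋ)=(0.109900, 0.035300) → end (x,ẋ)=(0.169585, 0.310514)
phase 2: p=0.4270, T=0.477, ωT=1.443640, cosh=2.236078, sinh=2.000011; start (x,ẋ)=(0.169585, 0.310514) → end (x,ẋ)=(0.056599, -0.863807)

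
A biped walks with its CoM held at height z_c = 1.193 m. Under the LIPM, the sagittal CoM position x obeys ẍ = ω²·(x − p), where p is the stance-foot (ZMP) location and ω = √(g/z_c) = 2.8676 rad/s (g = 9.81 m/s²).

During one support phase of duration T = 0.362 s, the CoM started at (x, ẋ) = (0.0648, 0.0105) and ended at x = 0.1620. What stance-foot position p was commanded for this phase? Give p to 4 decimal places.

ωT = 2.8676·0.362 = 1.038071; cosh(ωT) = 1.588951, sinh(ωT) = 1.234814
x(T) = p + (x₀−p)·cosh(ωT) + (ẋ₀/ω)·sinh(ωT) ⇒ p·(1 − cosh) = x(T) − x₀·cosh − (ẋ₀/ω)·sinh
numerator   = 0.1620 − (0.0648)·1.588951 − (0.0105/2.8676)·1.234814 = 0.054515
denominator = 1 − 1.588951 = -0.588951
p = 0.054515 / -0.588951 = -0.0926

p = -0.0926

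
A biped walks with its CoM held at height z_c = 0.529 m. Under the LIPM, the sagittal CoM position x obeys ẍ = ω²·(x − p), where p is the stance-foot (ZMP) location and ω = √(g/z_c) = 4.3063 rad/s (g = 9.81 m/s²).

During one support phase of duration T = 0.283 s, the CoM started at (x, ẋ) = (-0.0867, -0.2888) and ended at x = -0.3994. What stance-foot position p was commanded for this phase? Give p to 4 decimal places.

ωT = 4.3063·0.283 = 1.218683; cosh(ωT) = 1.839174, sinh(ωT) = 1.543555
x(T) = p + (x₀−p)·cosh(ωT) + (ẋ₀/ω)·sinh(ωT) ⇒ p·(1 − cosh) = x(T) − x₀·cosh − (ẋ₀/ω)·sinh
numerator   = -0.3994 − (-0.0867)·1.839174 − (-0.2888/4.3063)·1.543555 = -0.136426
denominator = 1 − 1.839174 = -0.839174
p = -0.136426 / -0.839174 = 0.1626

p = 0.1626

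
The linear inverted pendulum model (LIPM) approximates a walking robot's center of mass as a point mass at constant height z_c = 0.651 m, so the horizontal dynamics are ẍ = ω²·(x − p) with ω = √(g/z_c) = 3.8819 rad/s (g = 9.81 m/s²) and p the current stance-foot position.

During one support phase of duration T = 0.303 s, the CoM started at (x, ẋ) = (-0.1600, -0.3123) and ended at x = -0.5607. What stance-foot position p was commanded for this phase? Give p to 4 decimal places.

ωT = 3.8819·0.303 = 1.176216; cosh(ωT) = 1.775263, sinh(ωT) = 1.466819
x(T) = p + (x₀−p)·cosh(ωT) + (ẋ₀/ω)·sinh(ωT) ⇒ p·(1 − cosh) = x(T) − x₀·cosh − (ẋ₀/ω)·sinh
numerator   = -0.5607 − (-0.1600)·1.775263 − (-0.3123/3.8819)·1.466819 = -0.158652
denominator = 1 − 1.775263 = -0.775263
p = -0.158652 / -0.775263 = 0.2046

p = 0.2046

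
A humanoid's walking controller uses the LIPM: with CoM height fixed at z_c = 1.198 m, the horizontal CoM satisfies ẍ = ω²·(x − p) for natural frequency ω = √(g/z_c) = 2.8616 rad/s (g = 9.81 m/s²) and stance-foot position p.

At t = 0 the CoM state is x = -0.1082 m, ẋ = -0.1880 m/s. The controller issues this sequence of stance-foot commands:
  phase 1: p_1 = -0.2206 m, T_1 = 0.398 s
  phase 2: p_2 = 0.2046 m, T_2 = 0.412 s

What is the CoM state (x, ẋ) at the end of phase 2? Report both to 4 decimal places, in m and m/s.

x = -0.3061, ẋ = -1.1373

phase 1: p=-0.2206, T=0.398, ωT=1.138917, cosh=1.721774, sinh=1.401609; start (x,ẋ)=(-0.108200, -0.188000) → end (x,ẋ)=(-0.119155, 0.127125)
phase 2: p=0.2046, T=0.412, ωT=1.178979, cosh=1.779323, sinh=1.471731; start (x,ẋ)=(-0.119155, 0.127125) → end (x,ẋ)=(-0.306083, -1.137298)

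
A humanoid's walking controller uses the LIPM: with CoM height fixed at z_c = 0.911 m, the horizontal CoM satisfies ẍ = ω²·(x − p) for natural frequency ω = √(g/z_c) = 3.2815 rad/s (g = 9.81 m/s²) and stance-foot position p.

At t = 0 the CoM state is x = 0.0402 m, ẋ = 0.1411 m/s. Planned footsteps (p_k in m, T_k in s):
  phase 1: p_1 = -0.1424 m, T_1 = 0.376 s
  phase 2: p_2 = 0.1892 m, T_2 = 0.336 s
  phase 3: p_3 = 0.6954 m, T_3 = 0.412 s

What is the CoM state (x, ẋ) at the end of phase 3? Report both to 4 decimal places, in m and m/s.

x = 2.2189, ẋ = 5.5111

phase 1: p=-0.1424, T=0.376, ωT=1.233844, cosh=1.862789, sinh=1.571617; start (x,ẋ)=(0.040200, 0.141100) → end (x,ẋ)=(0.265323, 1.204556)
phase 2: p=0.1892, T=0.336, ωT=1.102584, cosh=1.671975, sinh=1.339963; start (x,ẋ)=(0.265323, 1.204556) → end (x,ẋ)=(0.808342, 2.348705)
phase 3: p=0.6954, T=0.412, ωT=1.351978, cosh=2.061896, sinh=1.803168; start (x,ẋ)=(0.808342, 2.348705) → end (x,ẋ)=(2.218876, 5.511072)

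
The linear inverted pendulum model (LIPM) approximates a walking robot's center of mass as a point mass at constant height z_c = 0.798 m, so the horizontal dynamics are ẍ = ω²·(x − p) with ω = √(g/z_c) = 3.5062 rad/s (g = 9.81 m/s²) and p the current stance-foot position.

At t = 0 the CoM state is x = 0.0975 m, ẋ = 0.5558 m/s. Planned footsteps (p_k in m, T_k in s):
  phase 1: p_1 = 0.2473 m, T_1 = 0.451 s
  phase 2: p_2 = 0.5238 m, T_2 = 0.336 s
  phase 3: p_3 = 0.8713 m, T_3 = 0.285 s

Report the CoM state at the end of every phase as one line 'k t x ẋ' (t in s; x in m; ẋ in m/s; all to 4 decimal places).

1 0.4510 0.2368 0.1855
2 0.7870 0.0913 -1.1497
3 1.0720 -0.7167 -4.9841

phase 1: p=0.2473, T=0.451, ωT=1.581296, cosh=2.533481, sinh=2.327772; start (x,ẋ)=(0.097500, 0.555800) → end (x,ẋ)=(0.236781, 0.185496)
phase 2: p=0.5238, T=0.336, ωT=1.178083, cosh=1.778005, sinh=1.470137; start (x,ẋ)=(0.236781, 0.185496) → end (x,ẋ)=(0.091257, -1.149653)
phase 3: p=0.8713, T=0.285, ωT=0.999267, cosh=1.542220, sinh=1.174070; start (x,ẋ)=(0.091257, -1.149653) → end (x,ẋ)=(-0.716666, -4.984086)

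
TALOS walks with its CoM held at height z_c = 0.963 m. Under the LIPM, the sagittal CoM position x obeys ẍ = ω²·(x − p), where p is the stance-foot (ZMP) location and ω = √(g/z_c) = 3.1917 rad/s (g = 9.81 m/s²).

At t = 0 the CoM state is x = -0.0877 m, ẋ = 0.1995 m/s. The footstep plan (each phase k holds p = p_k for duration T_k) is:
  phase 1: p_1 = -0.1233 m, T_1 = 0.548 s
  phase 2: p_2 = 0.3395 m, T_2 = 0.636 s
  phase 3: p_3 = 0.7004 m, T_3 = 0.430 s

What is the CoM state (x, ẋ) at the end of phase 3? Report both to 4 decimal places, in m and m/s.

x = 1.4551, ẋ = 2.7506

phase 1: p=-0.1233, T=0.548, ωT=1.749052, cosh=2.961543, sinh=2.787604; start (x,ẋ)=(-0.087700, 0.199500) → end (x,ẋ)=(0.156373, 0.907568)
phase 2: p=0.3395, T=0.636, ωT=2.029921, cosh=3.872416, sinh=3.741070; start (x,ẋ)=(0.156373, 0.907568) → end (x,ẋ)=(0.694137, 1.327872)
phase 3: p=0.7004, T=0.430, ωT=1.372431, cosh=2.099210, sinh=1.845720; start (x,ẋ)=(0.694137, 1.327872) → end (x,ẋ)=(1.455145, 2.750588)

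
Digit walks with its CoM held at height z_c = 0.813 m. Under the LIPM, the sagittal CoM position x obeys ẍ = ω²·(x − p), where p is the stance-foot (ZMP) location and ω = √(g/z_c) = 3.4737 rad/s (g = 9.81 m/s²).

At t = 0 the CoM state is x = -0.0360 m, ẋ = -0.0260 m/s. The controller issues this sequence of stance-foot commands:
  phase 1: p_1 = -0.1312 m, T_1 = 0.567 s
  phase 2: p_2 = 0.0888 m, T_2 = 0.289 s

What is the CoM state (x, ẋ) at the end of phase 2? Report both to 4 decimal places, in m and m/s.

phase 1: p=-0.1312, T=0.567, ωT=1.969588, cosh=3.653618, sinh=3.514104; start (x,ẋ)=(-0.036000, -0.026000) → end (x,ẋ)=(0.190322, 1.067107)
phase 2: p=0.0888, T=0.289, ωT=1.003899, cosh=1.547675, sinh=1.181227; start (x,ẋ)=(0.190322, 1.067107) → end (x,ẋ)=(0.608791, 2.068103)

x = 0.6088, ẋ = 2.0681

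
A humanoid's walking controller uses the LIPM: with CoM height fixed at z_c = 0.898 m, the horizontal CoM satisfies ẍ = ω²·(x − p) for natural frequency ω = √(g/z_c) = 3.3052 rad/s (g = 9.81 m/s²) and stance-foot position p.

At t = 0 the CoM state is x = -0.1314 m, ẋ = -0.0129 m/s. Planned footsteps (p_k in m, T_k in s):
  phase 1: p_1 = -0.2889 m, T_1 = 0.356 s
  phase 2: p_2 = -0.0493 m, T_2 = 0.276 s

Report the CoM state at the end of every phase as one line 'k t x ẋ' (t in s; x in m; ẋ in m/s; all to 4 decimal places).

1 0.3560 -0.0149 0.7411
2 0.6320 0.2345 1.1900

phase 1: p=-0.2889, T=0.356, ωT=1.176651, cosh=1.775902, sinh=1.467592; start (x,ẋ)=(-0.131400, -0.012900) → end (x,ẋ)=(-0.014923, 0.741074)
phase 2: p=-0.0493, T=0.276, ωT=0.912235, cosh=1.445754, sinh=1.044128; start (x,ẋ)=(-0.014923, 0.741074) → end (x,ẋ)=(0.234509, 1.190046)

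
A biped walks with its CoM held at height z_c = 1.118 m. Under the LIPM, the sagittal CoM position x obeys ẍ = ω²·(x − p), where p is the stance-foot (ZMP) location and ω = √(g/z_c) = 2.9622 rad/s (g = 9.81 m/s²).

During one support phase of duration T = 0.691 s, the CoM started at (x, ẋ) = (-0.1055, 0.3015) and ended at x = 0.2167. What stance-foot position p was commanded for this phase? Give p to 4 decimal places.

p = -0.0833

ωT = 2.9622·0.691 = 2.046880; cosh(ωT) = 3.936421, sinh(ωT) = 3.807284
x(T) = p + (x₀−p)·cosh(ωT) + (ẋ₀/ω)·sinh(ωT) ⇒ p·(1 − cosh) = x(T) − x₀·cosh − (ẋ₀/ω)·sinh
numerator   = 0.2167 − (-0.1055)·3.936421 − (0.3015/2.9622)·3.807284 = 0.244478
denominator = 1 − 3.936421 = -2.936421
p = 0.244478 / -2.936421 = -0.0833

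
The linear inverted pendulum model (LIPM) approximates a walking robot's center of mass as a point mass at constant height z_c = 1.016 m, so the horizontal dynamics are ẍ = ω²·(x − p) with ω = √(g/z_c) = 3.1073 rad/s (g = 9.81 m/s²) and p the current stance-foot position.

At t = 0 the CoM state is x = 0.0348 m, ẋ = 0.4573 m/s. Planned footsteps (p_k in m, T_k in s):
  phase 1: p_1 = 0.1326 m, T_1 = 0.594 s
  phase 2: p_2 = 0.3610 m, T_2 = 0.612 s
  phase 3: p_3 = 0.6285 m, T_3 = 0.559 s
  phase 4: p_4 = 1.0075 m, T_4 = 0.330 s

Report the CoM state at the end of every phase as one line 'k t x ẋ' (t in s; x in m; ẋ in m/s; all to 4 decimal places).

phase 1: p=0.1326, T=0.594, ωT=1.845736, cosh=3.245335, sinh=3.087426; start (x,ẋ)=(0.034800, 0.457300) → end (x,ẋ)=(0.269581, 0.545842)
phase 2: p=0.3610, T=0.612, ωT=1.901668, cosh=3.423186, sinh=3.273867; start (x,ẋ)=(0.269581, 0.545842) → end (x,ẋ)=(0.623158, 0.938526)
phase 3: p=0.6285, T=0.559, ωT=1.736981, cosh=2.928109, sinh=2.752058; start (x,ẋ)=(0.623158, 0.938526) → end (x,ẋ)=(1.444088, 2.702429)
phase 4: p=1.0075, T=0.330, ωT=1.025409, cosh=1.573443, sinh=1.214793; start (x,ẋ)=(1.444088, 2.702429) → end (x,ẋ)=(2.750956, 5.900119)

1 0.5940 0.2696 0.5458
2 1.2060 0.6232 0.9385
3 1.7650 1.4441 2.7024
4 2.0950 2.7510 5.9001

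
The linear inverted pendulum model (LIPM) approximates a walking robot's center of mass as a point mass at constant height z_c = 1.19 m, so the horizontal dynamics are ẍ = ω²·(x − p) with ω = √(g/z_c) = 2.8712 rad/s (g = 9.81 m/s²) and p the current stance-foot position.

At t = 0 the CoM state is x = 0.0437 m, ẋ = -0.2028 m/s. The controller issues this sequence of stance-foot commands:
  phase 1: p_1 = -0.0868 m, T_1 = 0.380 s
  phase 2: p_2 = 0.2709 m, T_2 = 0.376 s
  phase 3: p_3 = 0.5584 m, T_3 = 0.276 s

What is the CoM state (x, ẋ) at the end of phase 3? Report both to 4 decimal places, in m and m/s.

x = -0.4298, ẋ = -2.3356

phase 1: p=-0.0868, T=0.380, ωT=1.091056, cosh=1.656639, sinh=1.320777; start (x,ẋ)=(0.043700, -0.202800) → end (x,ẋ)=(0.036102, 0.158918)
phase 2: p=0.2709, T=0.376, ωT=1.079571, cosh=1.641579, sinh=1.301838; start (x,ẋ)=(0.036102, 0.158918) → end (x,ẋ)=(-0.042485, -0.616762)
phase 3: p=0.5584, T=0.276, ωT=0.792451, cosh=1.330769, sinh=0.878035; start (x,ẋ)=(-0.042485, -0.616762) → end (x,ẋ)=(-0.429849, -2.335607)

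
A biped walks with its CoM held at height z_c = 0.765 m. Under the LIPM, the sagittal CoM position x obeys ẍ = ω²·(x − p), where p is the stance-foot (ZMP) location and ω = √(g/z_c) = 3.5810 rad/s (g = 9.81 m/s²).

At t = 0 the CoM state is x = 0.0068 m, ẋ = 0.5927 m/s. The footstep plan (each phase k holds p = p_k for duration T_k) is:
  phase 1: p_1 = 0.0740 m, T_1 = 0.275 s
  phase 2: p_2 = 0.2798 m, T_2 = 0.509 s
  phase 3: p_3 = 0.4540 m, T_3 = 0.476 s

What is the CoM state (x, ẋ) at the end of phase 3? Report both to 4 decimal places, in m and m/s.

phase 1: p=0.0740, T=0.275, ωT=0.984775, cosh=1.525366, sinh=1.151843; start (x,ẋ)=(0.006800, 0.592700) → end (x,ẋ)=(0.162140, 0.626901)
phase 2: p=0.2798, T=0.509, ωT=1.822729, cosh=3.175154, sinh=3.013570; start (x,ẋ)=(0.162140, 0.626901) → end (x,ẋ)=(0.433776, 0.720767)
phase 3: p=0.4540, T=0.476, ωT=1.704556, cosh=2.840398, sinh=2.658545; start (x,ẋ)=(0.433776, 0.720767) → end (x,ẋ)=(0.931655, 1.854725)

x = 0.9317, ẋ = 1.8547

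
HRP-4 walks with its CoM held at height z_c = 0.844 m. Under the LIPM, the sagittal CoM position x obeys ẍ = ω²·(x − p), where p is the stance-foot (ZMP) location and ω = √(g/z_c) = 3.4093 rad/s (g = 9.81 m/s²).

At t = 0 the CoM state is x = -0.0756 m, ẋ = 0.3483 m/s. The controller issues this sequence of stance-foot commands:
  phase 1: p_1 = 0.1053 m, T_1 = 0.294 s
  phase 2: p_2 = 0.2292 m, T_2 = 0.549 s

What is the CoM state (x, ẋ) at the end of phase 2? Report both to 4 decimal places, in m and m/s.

x = -0.8881, ẋ = -3.6898

phase 1: p=0.1053, T=0.294, ωT=1.002334, cosh=1.545828, sinh=1.178806; start (x,ẋ)=(-0.075600, 0.348300) → end (x,ẋ)=(-0.053911, -0.188608)
phase 2: p=0.2292, T=0.549, ωT=1.871706, cosh=3.326617, sinh=3.172756; start (x,ẋ)=(-0.053911, -0.188608) → end (x,ẋ)=(-0.888125, -3.689807)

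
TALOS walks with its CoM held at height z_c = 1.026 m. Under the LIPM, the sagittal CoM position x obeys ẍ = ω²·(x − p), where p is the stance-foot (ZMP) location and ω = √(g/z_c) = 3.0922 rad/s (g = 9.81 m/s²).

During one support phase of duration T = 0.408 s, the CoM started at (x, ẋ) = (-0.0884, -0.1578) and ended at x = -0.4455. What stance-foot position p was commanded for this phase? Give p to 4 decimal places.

p = 0.2139

ωT = 3.0922·0.408 = 1.261618; cosh(ωT) = 1.907162, sinh(ωT) = 1.623967
x(T) = p + (x₀−p)·cosh(ωT) + (ẋ₀/ω)·sinh(ωT) ⇒ p·(1 − cosh) = x(T) − x₀·cosh − (ẋ₀/ω)·sinh
numerator   = -0.4455 − (-0.0884)·1.907162 − (-0.1578/3.0922)·1.623967 = -0.194033
denominator = 1 − 1.907162 = -0.907162
p = -0.194033 / -0.907162 = 0.2139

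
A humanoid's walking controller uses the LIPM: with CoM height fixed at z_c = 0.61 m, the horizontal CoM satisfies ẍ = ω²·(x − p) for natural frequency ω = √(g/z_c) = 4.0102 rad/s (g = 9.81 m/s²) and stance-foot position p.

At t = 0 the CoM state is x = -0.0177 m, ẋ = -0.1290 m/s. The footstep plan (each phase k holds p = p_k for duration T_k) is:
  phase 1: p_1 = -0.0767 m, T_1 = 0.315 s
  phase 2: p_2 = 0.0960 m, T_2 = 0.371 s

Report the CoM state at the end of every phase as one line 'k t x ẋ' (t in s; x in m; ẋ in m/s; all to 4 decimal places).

1 0.3150 -0.0164 0.1386
2 0.6860 -0.0928 -0.6241

phase 1: p=-0.0767, T=0.315, ωT=1.263213, cosh=1.909755, sinh=1.627011; start (x,ẋ)=(-0.017700, -0.129000) → end (x,ẋ)=(-0.016362, 0.138595)
phase 2: p=0.0960, T=0.371, ωT=1.487784, cosh=2.326574, sinh=2.100701; start (x,ẋ)=(-0.016362, 0.138595) → end (x,ẋ)=(-0.092817, -0.624112)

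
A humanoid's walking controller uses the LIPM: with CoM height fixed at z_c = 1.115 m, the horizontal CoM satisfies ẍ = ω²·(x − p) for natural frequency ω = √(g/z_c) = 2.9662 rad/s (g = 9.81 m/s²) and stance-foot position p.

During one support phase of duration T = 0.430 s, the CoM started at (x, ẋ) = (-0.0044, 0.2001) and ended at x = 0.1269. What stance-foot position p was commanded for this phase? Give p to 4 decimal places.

p = -0.0259

ωT = 2.9662·0.430 = 1.275466; cosh(ωT) = 1.929835, sinh(ωT) = 1.650534
x(T) = p + (x₀−p)·cosh(ωT) + (ẋ₀/ω)·sinh(ωT) ⇒ p·(1 − cosh) = x(T) − x₀·cosh − (ẋ₀/ω)·sinh
numerator   = 0.1269 − (-0.0044)·1.929835 − (0.2001/2.9662)·1.650534 = 0.024046
denominator = 1 − 1.929835 = -0.929835
p = 0.024046 / -0.929835 = -0.0259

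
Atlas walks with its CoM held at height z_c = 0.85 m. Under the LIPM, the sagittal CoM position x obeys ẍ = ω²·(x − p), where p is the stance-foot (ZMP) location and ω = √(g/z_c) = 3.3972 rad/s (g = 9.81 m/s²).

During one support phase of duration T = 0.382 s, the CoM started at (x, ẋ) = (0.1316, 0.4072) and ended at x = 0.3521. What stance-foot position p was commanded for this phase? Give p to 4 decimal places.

ωT = 3.3972·0.382 = 1.297730; cosh(ωT) = 1.967065, sinh(ωT) = 1.693914
x(T) = p + (x₀−p)·cosh(ωT) + (ẋ₀/ω)·sinh(ωT) ⇒ p·(1 − cosh) = x(T) − x₀·cosh − (ẋ₀/ω)·sinh
numerator   = 0.3521 − (0.1316)·1.967065 − (0.4072/3.3972)·1.693914 = -0.109804
denominator = 1 − 1.967065 = -0.967065
p = -0.109804 / -0.967065 = 0.1135

p = 0.1135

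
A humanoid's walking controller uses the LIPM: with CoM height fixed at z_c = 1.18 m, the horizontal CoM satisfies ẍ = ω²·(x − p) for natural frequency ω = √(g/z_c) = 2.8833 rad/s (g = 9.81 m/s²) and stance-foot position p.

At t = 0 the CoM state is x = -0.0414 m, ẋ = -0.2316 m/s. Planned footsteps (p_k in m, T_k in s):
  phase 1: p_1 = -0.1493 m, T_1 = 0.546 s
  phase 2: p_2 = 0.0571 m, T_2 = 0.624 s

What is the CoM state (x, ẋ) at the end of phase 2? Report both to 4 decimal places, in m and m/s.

x = -0.1782, ẋ = -0.5987

phase 1: p=-0.1493, T=0.546, ωT=1.574282, cosh=2.517215, sinh=2.310059; start (x,ẋ)=(-0.041400, -0.231600) → end (x,ẋ)=(-0.063247, 0.135691)
phase 2: p=0.0571, T=0.624, ωT=1.799179, cosh=3.105059, sinh=2.939625; start (x,ẋ)=(-0.063247, 0.135691) → end (x,ẋ)=(-0.178243, -0.598712)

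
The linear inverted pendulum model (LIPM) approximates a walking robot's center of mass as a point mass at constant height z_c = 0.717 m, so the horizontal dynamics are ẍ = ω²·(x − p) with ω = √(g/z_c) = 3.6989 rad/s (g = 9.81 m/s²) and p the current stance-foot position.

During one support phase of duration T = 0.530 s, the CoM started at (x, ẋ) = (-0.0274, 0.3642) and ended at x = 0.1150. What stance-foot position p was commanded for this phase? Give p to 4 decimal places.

p = 0.0490

ωT = 3.6989·0.530 = 1.960417; cosh(ωT) = 3.621544, sinh(ωT) = 3.480744
x(T) = p + (x₀−p)·cosh(ωT) + (ẋ₀/ω)·sinh(ωT) ⇒ p·(1 − cosh) = x(T) − x₀·cosh − (ẋ₀/ω)·sinh
numerator   = 0.1150 − (-0.0274)·3.621544 − (0.3642/3.6989)·3.480744 = -0.128490
denominator = 1 − 3.621544 = -2.621544
p = -0.128490 / -2.621544 = 0.0490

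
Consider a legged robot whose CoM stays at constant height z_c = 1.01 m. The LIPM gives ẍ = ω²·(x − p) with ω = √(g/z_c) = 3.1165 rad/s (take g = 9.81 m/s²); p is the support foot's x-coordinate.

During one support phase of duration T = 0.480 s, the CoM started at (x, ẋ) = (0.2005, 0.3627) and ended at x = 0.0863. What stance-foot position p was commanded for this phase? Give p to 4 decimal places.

ωT = 3.1165·0.480 = 1.495920; cosh(ωT) = 2.343742, sinh(ωT) = 2.119699
x(T) = p + (x₀−p)·cosh(ωT) + (ẋ₀/ω)·sinh(ωT) ⇒ p·(1 − cosh) = x(T) − x₀·cosh − (ẋ₀/ω)·sinh
numerator   = 0.0863 − (0.2005)·2.343742 − (0.3627/3.1165)·2.119699 = -0.630312
denominator = 1 − 2.343742 = -1.343742
p = -0.630312 / -1.343742 = 0.4691

p = 0.4691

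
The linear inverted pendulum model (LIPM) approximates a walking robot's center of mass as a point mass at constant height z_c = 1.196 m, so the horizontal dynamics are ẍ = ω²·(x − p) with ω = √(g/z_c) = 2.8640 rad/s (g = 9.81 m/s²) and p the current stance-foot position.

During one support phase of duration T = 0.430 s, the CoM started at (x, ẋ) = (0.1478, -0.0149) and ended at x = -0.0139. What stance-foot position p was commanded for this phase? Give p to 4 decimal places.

p = 0.3265

ωT = 2.8640·0.430 = 1.231520; cosh(ωT) = 1.859141, sinh(ωT) = 1.567293
x(T) = p + (x₀−p)·cosh(ωT) + (ẋ₀/ω)·sinh(ωT) ⇒ p·(1 − cosh) = x(T) − x₀·cosh − (ẋ₀/ω)·sinh
numerator   = -0.0139 − (0.1478)·1.859141 − (-0.0149/2.8640)·1.567293 = -0.280527
denominator = 1 − 1.859141 = -0.859141
p = -0.280527 / -0.859141 = 0.3265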